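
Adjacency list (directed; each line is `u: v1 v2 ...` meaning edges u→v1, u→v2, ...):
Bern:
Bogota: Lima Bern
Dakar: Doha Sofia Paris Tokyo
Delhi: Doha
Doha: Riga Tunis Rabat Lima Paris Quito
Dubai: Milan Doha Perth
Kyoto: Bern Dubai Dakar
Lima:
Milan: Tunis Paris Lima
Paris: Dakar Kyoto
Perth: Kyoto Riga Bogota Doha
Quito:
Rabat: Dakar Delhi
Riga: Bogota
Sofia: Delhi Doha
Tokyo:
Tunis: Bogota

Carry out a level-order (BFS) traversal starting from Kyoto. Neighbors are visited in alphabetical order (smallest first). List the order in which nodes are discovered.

Visit Kyoto; enqueue Bern, Dakar, Dubai → queue [Bern, Dakar, Dubai]
Visit Bern → queue [Dakar, Dubai]
Visit Dakar; enqueue Doha, Paris, Sofia, Tokyo → queue [Dubai, Doha, Paris, Sofia, Tokyo]
Visit Dubai; enqueue Milan, Perth → queue [Doha, Paris, Sofia, Tokyo, Milan, Perth]
Visit Doha; enqueue Lima, Quito, Rabat, Riga, Tunis → queue [Paris, Sofia, Tokyo, Milan, Perth, Lima, Quito, Rabat, Riga, Tunis]
Visit Paris → queue [Sofia, Tokyo, Milan, Perth, Lima, Quito, Rabat, Riga, Tunis]
Visit Sofia; enqueue Delhi → queue [Tokyo, Milan, Perth, Lima, Quito, Rabat, Riga, Tunis, Delhi]
Visit Tokyo → queue [Milan, Perth, Lima, Quito, Rabat, Riga, Tunis, Delhi]
Visit Milan → queue [Perth, Lima, Quito, Rabat, Riga, Tunis, Delhi]
Visit Perth; enqueue Bogota → queue [Lima, Quito, Rabat, Riga, Tunis, Delhi, Bogota]
Visit Lima → queue [Quito, Rabat, Riga, Tunis, Delhi, Bogota]
Visit Quito → queue [Rabat, Riga, Tunis, Delhi, Bogota]
Visit Rabat → queue [Riga, Tunis, Delhi, Bogota]
Visit Riga → queue [Tunis, Delhi, Bogota]
Visit Tunis → queue [Delhi, Bogota]
Visit Delhi → queue [Bogota]
Visit Bogota → queue []

Kyoto, Bern, Dakar, Dubai, Doha, Paris, Sofia, Tokyo, Milan, Perth, Lima, Quito, Rabat, Riga, Tunis, Delhi, Bogota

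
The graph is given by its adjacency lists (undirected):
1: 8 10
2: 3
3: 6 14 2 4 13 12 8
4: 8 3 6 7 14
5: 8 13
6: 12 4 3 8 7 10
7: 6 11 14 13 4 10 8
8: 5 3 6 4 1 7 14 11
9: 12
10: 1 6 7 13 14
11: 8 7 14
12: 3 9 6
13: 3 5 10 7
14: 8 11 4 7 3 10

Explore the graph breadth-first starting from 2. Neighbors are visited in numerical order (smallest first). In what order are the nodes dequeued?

Visit 2; enqueue 3 → queue [3]
Visit 3; enqueue 4, 6, 8, 12, 13, 14 → queue [4, 6, 8, 12, 13, 14]
Visit 4; enqueue 7 → queue [6, 8, 12, 13, 14, 7]
Visit 6; enqueue 10 → queue [8, 12, 13, 14, 7, 10]
Visit 8; enqueue 1, 5, 11 → queue [12, 13, 14, 7, 10, 1, 5, 11]
Visit 12; enqueue 9 → queue [13, 14, 7, 10, 1, 5, 11, 9]
Visit 13 → queue [14, 7, 10, 1, 5, 11, 9]
Visit 14 → queue [7, 10, 1, 5, 11, 9]
Visit 7 → queue [10, 1, 5, 11, 9]
Visit 10 → queue [1, 5, 11, 9]
Visit 1 → queue [5, 11, 9]
Visit 5 → queue [11, 9]
Visit 11 → queue [9]
Visit 9 → queue []

2 3 4 6 8 12 13 14 7 10 1 5 11 9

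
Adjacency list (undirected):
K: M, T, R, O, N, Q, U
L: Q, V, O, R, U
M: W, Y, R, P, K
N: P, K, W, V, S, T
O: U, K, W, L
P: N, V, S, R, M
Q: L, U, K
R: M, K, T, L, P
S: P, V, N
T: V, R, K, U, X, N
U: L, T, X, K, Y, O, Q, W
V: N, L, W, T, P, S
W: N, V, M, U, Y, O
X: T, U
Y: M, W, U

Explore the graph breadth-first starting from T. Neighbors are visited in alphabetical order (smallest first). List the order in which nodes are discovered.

T, K, N, R, U, V, X, M, O, Q, P, S, W, L, Y

Visit T; enqueue K, N, R, U, V, X → queue [K, N, R, U, V, X]
Visit K; enqueue M, O, Q → queue [N, R, U, V, X, M, O, Q]
Visit N; enqueue P, S, W → queue [R, U, V, X, M, O, Q, P, S, W]
Visit R; enqueue L → queue [U, V, X, M, O, Q, P, S, W, L]
Visit U; enqueue Y → queue [V, X, M, O, Q, P, S, W, L, Y]
Visit V → queue [X, M, O, Q, P, S, W, L, Y]
Visit X → queue [M, O, Q, P, S, W, L, Y]
Visit M → queue [O, Q, P, S, W, L, Y]
Visit O → queue [Q, P, S, W, L, Y]
Visit Q → queue [P, S, W, L, Y]
Visit P → queue [S, W, L, Y]
Visit S → queue [W, L, Y]
Visit W → queue [L, Y]
Visit L → queue [Y]
Visit Y → queue []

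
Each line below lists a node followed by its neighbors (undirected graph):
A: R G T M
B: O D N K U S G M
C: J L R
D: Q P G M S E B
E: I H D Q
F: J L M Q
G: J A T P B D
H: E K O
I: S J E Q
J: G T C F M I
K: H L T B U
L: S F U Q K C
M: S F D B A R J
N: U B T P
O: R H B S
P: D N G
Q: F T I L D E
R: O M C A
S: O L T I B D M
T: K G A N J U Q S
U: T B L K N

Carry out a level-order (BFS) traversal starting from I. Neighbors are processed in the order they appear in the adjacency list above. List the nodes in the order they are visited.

I S J E Q O L T B D M G C F H R U K A N P

Visit I; enqueue S, J, E, Q → queue [S, J, E, Q]
Visit S; enqueue O, L, T, B, D, M → queue [J, E, Q, O, L, T, B, D, M]
Visit J; enqueue G, C, F → queue [E, Q, O, L, T, B, D, M, G, C, F]
Visit E; enqueue H → queue [Q, O, L, T, B, D, M, G, C, F, H]
Visit Q → queue [O, L, T, B, D, M, G, C, F, H]
Visit O; enqueue R → queue [L, T, B, D, M, G, C, F, H, R]
Visit L; enqueue U, K → queue [T, B, D, M, G, C, F, H, R, U, K]
Visit T; enqueue A, N → queue [B, D, M, G, C, F, H, R, U, K, A, N]
Visit B → queue [D, M, G, C, F, H, R, U, K, A, N]
Visit D; enqueue P → queue [M, G, C, F, H, R, U, K, A, N, P]
Visit M → queue [G, C, F, H, R, U, K, A, N, P]
Visit G → queue [C, F, H, R, U, K, A, N, P]
Visit C → queue [F, H, R, U, K, A, N, P]
Visit F → queue [H, R, U, K, A, N, P]
Visit H → queue [R, U, K, A, N, P]
Visit R → queue [U, K, A, N, P]
Visit U → queue [K, A, N, P]
Visit K → queue [A, N, P]
Visit A → queue [N, P]
Visit N → queue [P]
Visit P → queue []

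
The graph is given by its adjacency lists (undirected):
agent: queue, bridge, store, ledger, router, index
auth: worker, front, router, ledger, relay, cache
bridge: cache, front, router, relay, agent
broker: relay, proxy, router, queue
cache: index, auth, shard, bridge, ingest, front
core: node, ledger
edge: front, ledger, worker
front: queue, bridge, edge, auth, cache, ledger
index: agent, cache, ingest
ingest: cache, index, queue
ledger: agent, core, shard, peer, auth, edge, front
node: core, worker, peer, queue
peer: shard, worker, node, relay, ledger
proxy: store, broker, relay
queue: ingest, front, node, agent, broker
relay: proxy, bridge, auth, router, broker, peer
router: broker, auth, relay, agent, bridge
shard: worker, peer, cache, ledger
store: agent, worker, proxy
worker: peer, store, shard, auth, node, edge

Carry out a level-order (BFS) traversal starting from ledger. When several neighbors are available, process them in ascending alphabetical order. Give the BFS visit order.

ledger, agent, auth, core, edge, front, peer, shard, bridge, index, queue, router, store, cache, relay, worker, node, ingest, broker, proxy

Visit ledger; enqueue agent, auth, core, edge, front, peer, shard → queue [agent, auth, core, edge, front, peer, shard]
Visit agent; enqueue bridge, index, queue, router, store → queue [auth, core, edge, front, peer, shard, bridge, index, queue, router, store]
Visit auth; enqueue cache, relay, worker → queue [core, edge, front, peer, shard, bridge, index, queue, router, store, cache, relay, worker]
Visit core; enqueue node → queue [edge, front, peer, shard, bridge, index, queue, router, store, cache, relay, worker, node]
Visit edge → queue [front, peer, shard, bridge, index, queue, router, store, cache, relay, worker, node]
Visit front → queue [peer, shard, bridge, index, queue, router, store, cache, relay, worker, node]
Visit peer → queue [shard, bridge, index, queue, router, store, cache, relay, worker, node]
Visit shard → queue [bridge, index, queue, router, store, cache, relay, worker, node]
Visit bridge → queue [index, queue, router, store, cache, relay, worker, node]
Visit index; enqueue ingest → queue [queue, router, store, cache, relay, worker, node, ingest]
Visit queue; enqueue broker → queue [router, store, cache, relay, worker, node, ingest, broker]
Visit router → queue [store, cache, relay, worker, node, ingest, broker]
Visit store; enqueue proxy → queue [cache, relay, worker, node, ingest, broker, proxy]
Visit cache → queue [relay, worker, node, ingest, broker, proxy]
Visit relay → queue [worker, node, ingest, broker, proxy]
Visit worker → queue [node, ingest, broker, proxy]
Visit node → queue [ingest, broker, proxy]
Visit ingest → queue [broker, proxy]
Visit broker → queue [proxy]
Visit proxy → queue []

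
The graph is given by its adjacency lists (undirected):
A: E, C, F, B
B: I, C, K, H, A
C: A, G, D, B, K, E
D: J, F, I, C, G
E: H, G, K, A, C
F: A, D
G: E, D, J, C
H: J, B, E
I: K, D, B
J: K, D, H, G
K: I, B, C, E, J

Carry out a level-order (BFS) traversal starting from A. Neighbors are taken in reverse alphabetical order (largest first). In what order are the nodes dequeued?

A, F, E, C, B, D, K, H, G, I, J

Visit A; enqueue F, E, C, B → queue [F, E, C, B]
Visit F; enqueue D → queue [E, C, B, D]
Visit E; enqueue K, H, G → queue [C, B, D, K, H, G]
Visit C → queue [B, D, K, H, G]
Visit B; enqueue I → queue [D, K, H, G, I]
Visit D; enqueue J → queue [K, H, G, I, J]
Visit K → queue [H, G, I, J]
Visit H → queue [G, I, J]
Visit G → queue [I, J]
Visit I → queue [J]
Visit J → queue []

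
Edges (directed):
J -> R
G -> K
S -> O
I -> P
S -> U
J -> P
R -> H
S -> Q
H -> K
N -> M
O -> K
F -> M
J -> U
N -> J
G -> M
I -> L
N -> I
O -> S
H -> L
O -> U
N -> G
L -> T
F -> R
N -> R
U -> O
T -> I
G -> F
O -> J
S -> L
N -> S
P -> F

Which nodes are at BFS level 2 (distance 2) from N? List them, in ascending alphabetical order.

Level 0: N
Level 1: G, I, J, M, R, S
Level 2: F, H, K, L, O, P, Q, U
Level 3: T

F, H, K, L, O, P, Q, U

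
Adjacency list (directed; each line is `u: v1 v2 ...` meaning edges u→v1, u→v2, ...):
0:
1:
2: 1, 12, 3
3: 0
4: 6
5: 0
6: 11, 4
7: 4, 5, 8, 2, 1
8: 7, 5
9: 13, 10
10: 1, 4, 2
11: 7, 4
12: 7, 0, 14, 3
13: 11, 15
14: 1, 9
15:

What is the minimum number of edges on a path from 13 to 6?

3

Level 0: 13
Level 1: 11, 15
Level 2: 4, 7
Level 3: 1, 2, 5, 6, 8
Level 4: 0, 3, 12
Level 5: 14
Level 6: 9
Level 7: 10
6 first appears at level 3.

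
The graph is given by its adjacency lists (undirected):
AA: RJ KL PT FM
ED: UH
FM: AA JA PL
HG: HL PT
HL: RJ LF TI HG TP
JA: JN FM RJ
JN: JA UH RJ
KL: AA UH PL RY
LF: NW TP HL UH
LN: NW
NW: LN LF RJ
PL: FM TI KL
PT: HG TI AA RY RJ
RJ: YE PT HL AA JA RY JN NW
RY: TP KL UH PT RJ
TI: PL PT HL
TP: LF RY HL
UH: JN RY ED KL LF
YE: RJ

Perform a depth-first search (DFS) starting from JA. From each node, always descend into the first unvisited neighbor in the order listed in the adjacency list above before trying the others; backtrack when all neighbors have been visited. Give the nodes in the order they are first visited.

JA, JN, UH, RY, TP, LF, NW, LN, RJ, YE, PT, HG, HL, TI, PL, FM, AA, KL, ED

Visit JA
JA → JN
JN → UH
UH → RY
RY → TP
TP → LF
LF → NW
NW → LN
NW → RJ
RJ → YE
RJ → PT
PT → HG
HG → HL
HL → TI
TI → PL
PL → FM
FM → AA
AA → KL
UH → ED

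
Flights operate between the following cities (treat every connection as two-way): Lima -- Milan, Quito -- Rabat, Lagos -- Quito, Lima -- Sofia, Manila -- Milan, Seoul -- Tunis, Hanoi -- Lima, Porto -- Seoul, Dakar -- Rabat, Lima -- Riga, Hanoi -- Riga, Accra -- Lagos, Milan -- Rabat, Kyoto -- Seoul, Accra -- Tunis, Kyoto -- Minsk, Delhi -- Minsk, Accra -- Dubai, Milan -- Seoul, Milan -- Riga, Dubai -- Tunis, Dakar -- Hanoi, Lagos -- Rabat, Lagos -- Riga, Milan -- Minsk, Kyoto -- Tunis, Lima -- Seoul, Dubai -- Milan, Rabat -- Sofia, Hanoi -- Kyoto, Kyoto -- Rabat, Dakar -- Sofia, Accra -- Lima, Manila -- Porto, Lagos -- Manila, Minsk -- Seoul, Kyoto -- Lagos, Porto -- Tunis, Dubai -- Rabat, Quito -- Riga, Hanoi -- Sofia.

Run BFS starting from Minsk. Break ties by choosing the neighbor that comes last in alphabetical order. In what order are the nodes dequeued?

Visit Minsk; enqueue Seoul, Milan, Kyoto, Delhi → queue [Seoul, Milan, Kyoto, Delhi]
Visit Seoul; enqueue Tunis, Porto, Lima → queue [Milan, Kyoto, Delhi, Tunis, Porto, Lima]
Visit Milan; enqueue Riga, Rabat, Manila, Dubai → queue [Kyoto, Delhi, Tunis, Porto, Lima, Riga, Rabat, Manila, Dubai]
Visit Kyoto; enqueue Lagos, Hanoi → queue [Delhi, Tunis, Porto, Lima, Riga, Rabat, Manila, Dubai, Lagos, Hanoi]
Visit Delhi → queue [Tunis, Porto, Lima, Riga, Rabat, Manila, Dubai, Lagos, Hanoi]
Visit Tunis; enqueue Accra → queue [Porto, Lima, Riga, Rabat, Manila, Dubai, Lagos, Hanoi, Accra]
Visit Porto → queue [Lima, Riga, Rabat, Manila, Dubai, Lagos, Hanoi, Accra]
Visit Lima; enqueue Sofia → queue [Riga, Rabat, Manila, Dubai, Lagos, Hanoi, Accra, Sofia]
Visit Riga; enqueue Quito → queue [Rabat, Manila, Dubai, Lagos, Hanoi, Accra, Sofia, Quito]
Visit Rabat; enqueue Dakar → queue [Manila, Dubai, Lagos, Hanoi, Accra, Sofia, Quito, Dakar]
Visit Manila → queue [Dubai, Lagos, Hanoi, Accra, Sofia, Quito, Dakar]
Visit Dubai → queue [Lagos, Hanoi, Accra, Sofia, Quito, Dakar]
Visit Lagos → queue [Hanoi, Accra, Sofia, Quito, Dakar]
Visit Hanoi → queue [Accra, Sofia, Quito, Dakar]
Visit Accra → queue [Sofia, Quito, Dakar]
Visit Sofia → queue [Quito, Dakar]
Visit Quito → queue [Dakar]
Visit Dakar → queue []

Minsk Seoul Milan Kyoto Delhi Tunis Porto Lima Riga Rabat Manila Dubai Lagos Hanoi Accra Sofia Quito Dakar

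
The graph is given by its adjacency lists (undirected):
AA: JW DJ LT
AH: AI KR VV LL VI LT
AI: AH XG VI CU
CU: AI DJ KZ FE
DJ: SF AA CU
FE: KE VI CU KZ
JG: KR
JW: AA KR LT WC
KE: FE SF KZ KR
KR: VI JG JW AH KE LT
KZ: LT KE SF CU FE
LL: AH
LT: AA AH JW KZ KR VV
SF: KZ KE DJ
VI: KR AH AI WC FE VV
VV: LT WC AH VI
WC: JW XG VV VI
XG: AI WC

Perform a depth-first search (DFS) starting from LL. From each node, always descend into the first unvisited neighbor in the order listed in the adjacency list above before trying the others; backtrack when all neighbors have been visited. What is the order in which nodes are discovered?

LL, AH, AI, XG, WC, JW, AA, DJ, SF, KZ, LT, KR, VI, FE, KE, CU, VV, JG

Visit LL
LL → AH
AH → AI
AI → XG
XG → WC
WC → JW
JW → AA
AA → DJ
DJ → SF
SF → KZ
KZ → LT
LT → KR
KR → VI
VI → FE
FE → KE
FE → CU
VI → VV
KR → JG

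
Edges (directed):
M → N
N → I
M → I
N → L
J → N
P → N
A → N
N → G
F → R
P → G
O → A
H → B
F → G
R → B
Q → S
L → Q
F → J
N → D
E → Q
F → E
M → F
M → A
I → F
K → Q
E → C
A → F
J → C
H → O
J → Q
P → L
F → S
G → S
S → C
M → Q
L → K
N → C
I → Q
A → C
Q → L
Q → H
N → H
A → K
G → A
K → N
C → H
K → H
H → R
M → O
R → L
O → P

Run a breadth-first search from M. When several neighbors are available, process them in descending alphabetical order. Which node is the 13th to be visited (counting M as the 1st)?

D

Visit M; enqueue Q, O, N, I, F, A → queue [Q, O, N, I, F, A]
Visit Q; enqueue S, L, H → queue [O, N, I, F, A, S, L, H]
Visit O; enqueue P → queue [N, I, F, A, S, L, H, P]
Visit N; enqueue G, D, C → queue [I, F, A, S, L, H, P, G, D, C]
Visit I → queue [F, A, S, L, H, P, G, D, C]
Visit F; enqueue R, J, E → queue [A, S, L, H, P, G, D, C, R, J, E]
Visit A; enqueue K → queue [S, L, H, P, G, D, C, R, J, E, K]
Visit S → queue [L, H, P, G, D, C, R, J, E, K]
Visit L → queue [H, P, G, D, C, R, J, E, K]
Visit H; enqueue B → queue [P, G, D, C, R, J, E, K, B]
Visit P → queue [G, D, C, R, J, E, K, B]
Visit G → queue [D, C, R, J, E, K, B]
Visit D → queue [C, R, J, E, K, B]
Visit C → queue [R, J, E, K, B]
Visit R → queue [J, E, K, B]
Visit J → queue [E, K, B]
Visit E → queue [K, B]
Visit K → queue [B]
Visit B → queue []

Visit order: M, Q, O, N, I, F, A, S, L, H, P, G, D, C, R, J, E, K, B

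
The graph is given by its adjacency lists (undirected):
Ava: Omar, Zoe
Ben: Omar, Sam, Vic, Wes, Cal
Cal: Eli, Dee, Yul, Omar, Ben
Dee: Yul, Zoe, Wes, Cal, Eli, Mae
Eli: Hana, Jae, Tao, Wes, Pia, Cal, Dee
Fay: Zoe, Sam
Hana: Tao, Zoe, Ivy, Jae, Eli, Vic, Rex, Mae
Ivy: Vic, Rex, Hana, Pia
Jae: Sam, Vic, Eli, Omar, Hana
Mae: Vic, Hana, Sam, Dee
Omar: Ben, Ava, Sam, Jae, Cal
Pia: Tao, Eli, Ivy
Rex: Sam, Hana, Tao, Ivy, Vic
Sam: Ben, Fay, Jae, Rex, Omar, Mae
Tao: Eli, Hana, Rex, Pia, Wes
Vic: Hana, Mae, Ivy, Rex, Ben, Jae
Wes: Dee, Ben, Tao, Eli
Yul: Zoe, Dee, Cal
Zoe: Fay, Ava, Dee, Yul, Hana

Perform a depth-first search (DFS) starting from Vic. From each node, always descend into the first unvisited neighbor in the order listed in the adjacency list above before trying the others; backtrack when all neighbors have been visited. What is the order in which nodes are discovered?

Vic -> Hana -> Tao -> Eli -> Jae -> Sam -> Ben -> Omar -> Ava -> Zoe -> Fay -> Dee -> Yul -> Cal -> Wes -> Mae -> Rex -> Ivy -> Pia

Visit Vic
Vic → Hana
Hana → Tao
Tao → Eli
Eli → Jae
Jae → Sam
Sam → Ben
Ben → Omar
Omar → Ava
Ava → Zoe
Zoe → Fay
Zoe → Dee
Dee → Yul
Yul → Cal
Dee → Wes
Dee → Mae
Sam → Rex
Rex → Ivy
Ivy → Pia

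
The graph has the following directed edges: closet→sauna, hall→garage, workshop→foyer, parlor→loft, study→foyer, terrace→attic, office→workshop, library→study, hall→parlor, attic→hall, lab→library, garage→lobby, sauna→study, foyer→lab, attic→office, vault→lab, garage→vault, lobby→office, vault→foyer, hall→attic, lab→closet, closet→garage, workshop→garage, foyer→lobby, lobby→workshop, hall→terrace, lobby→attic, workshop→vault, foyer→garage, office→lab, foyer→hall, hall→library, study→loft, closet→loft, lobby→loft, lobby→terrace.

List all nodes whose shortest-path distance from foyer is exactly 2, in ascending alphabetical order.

attic, closet, library, loft, office, parlor, terrace, vault, workshop

Level 0: foyer
Level 1: garage, hall, lab, lobby
Level 2: attic, closet, library, loft, office, parlor, terrace, vault, workshop
Level 3: sauna, study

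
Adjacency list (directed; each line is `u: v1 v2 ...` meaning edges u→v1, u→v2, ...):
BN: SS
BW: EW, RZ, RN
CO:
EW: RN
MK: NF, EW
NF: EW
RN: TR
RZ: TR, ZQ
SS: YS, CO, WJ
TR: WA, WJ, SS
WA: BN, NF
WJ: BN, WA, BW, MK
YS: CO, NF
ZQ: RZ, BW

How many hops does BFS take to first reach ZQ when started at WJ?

3

Level 0: WJ
Level 1: BN, BW, MK, WA
Level 2: EW, NF, RN, RZ, SS
Level 3: CO, TR, YS, ZQ
ZQ first appears at level 3.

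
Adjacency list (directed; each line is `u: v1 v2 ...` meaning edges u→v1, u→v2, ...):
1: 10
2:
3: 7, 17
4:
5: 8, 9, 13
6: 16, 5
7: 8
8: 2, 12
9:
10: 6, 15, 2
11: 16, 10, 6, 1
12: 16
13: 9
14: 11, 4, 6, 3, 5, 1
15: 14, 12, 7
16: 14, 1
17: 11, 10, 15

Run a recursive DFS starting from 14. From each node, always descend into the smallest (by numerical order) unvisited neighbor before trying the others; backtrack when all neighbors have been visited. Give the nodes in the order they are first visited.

14 1 10 2 6 5 8 12 16 9 13 15 7 3 17 11 4

Visit 14
14 → 1
1 → 10
10 → 2
10 → 6
6 → 5
5 → 8
8 → 12
12 → 16
5 → 9
5 → 13
10 → 15
15 → 7
14 → 3
3 → 17
17 → 11
14 → 4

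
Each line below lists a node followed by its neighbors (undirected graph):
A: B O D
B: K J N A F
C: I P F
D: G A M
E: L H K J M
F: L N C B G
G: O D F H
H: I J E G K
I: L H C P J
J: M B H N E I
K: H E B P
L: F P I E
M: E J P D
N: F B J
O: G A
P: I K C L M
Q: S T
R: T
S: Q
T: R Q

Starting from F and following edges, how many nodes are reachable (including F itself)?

BFS from F visits: F, B, C, G, L, N, A, J, K, I, P, D, H, O, E, M
Reachable nodes: 16 of 20 total.

16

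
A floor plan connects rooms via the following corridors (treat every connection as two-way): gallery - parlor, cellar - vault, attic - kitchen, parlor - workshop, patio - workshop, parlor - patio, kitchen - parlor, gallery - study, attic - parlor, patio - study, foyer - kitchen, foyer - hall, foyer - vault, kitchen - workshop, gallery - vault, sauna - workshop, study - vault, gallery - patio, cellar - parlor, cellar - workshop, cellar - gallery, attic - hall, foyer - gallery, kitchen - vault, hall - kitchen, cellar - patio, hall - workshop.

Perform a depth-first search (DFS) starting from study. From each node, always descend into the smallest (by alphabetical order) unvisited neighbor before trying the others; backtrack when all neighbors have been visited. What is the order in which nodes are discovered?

Visit study
study → gallery
gallery → cellar
cellar → parlor
parlor → attic
attic → hall
hall → foyer
foyer → kitchen
kitchen → vault
kitchen → workshop
workshop → patio
workshop → sauna

study gallery cellar parlor attic hall foyer kitchen vault workshop patio sauna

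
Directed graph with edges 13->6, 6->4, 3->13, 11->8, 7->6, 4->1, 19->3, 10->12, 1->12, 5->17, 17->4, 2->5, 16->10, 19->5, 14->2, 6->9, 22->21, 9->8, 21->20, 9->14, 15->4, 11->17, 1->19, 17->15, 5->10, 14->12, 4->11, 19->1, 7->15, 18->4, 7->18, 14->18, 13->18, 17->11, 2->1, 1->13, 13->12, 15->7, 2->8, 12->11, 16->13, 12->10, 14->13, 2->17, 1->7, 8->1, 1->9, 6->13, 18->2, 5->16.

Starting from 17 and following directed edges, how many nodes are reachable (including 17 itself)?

BFS from 17 visits: 17, 4, 11, 15, 1, 8, 7, 9, 12, 13, 19, 6, 18, 14, 10, 3, 5, 2, 16
Reachable nodes: 19 of 22 total.

19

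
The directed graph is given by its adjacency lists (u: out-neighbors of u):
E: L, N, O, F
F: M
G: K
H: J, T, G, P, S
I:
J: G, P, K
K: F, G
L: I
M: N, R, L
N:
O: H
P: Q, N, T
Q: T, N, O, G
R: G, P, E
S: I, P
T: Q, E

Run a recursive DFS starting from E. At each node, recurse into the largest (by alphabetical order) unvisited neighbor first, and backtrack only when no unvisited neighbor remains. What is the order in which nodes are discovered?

E -> O -> H -> T -> Q -> N -> G -> K -> F -> M -> R -> P -> L -> I -> S -> J

Visit E
E → O
O → H
H → T
T → Q
Q → N
Q → G
G → K
K → F
F → M
M → R
R → P
M → L
L → I
H → S
H → J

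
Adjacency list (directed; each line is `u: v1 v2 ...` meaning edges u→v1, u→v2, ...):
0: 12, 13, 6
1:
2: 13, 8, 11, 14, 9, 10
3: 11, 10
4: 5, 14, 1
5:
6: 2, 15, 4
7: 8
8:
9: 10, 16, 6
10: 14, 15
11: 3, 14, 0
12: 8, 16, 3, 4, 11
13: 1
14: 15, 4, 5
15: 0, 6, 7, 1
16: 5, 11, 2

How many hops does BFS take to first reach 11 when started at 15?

Level 0: 15
Level 1: 0, 1, 6, 7
Level 2: 2, 4, 8, 12, 13
Level 3: 3, 5, 9, 10, 11, 14, 16
11 first appears at level 3.

3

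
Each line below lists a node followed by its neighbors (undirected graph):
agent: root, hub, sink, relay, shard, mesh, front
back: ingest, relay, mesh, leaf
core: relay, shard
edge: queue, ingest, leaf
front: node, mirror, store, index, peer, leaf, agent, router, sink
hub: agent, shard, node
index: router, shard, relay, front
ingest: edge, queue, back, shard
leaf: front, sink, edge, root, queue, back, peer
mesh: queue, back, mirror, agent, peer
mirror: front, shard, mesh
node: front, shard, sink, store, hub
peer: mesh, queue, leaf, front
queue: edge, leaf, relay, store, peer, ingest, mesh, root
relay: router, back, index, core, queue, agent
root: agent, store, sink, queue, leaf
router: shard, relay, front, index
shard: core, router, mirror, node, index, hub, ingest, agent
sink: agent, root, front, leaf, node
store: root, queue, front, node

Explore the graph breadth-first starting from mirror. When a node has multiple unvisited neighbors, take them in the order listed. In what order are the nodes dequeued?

mirror → front → shard → mesh → node → store → index → peer → leaf → agent → router → sink → core → hub → ingest → queue → back → root → relay → edge

Visit mirror; enqueue front, shard, mesh → queue [front, shard, mesh]
Visit front; enqueue node, store, index, peer, leaf, agent, router, sink → queue [shard, mesh, node, store, index, peer, leaf, agent, router, sink]
Visit shard; enqueue core, hub, ingest → queue [mesh, node, store, index, peer, leaf, agent, router, sink, core, hub, ingest]
Visit mesh; enqueue queue, back → queue [node, store, index, peer, leaf, agent, router, sink, core, hub, ingest, queue, back]
Visit node → queue [store, index, peer, leaf, agent, router, sink, core, hub, ingest, queue, back]
Visit store; enqueue root → queue [index, peer, leaf, agent, router, sink, core, hub, ingest, queue, back, root]
Visit index; enqueue relay → queue [peer, leaf, agent, router, sink, core, hub, ingest, queue, back, root, relay]
Visit peer → queue [leaf, agent, router, sink, core, hub, ingest, queue, back, root, relay]
Visit leaf; enqueue edge → queue [agent, router, sink, core, hub, ingest, queue, back, root, relay, edge]
Visit agent → queue [router, sink, core, hub, ingest, queue, back, root, relay, edge]
Visit router → queue [sink, core, hub, ingest, queue, back, root, relay, edge]
Visit sink → queue [core, hub, ingest, queue, back, root, relay, edge]
Visit core → queue [hub, ingest, queue, back, root, relay, edge]
Visit hub → queue [ingest, queue, back, root, relay, edge]
Visit ingest → queue [queue, back, root, relay, edge]
Visit queue → queue [back, root, relay, edge]
Visit back → queue [root, relay, edge]
Visit root → queue [relay, edge]
Visit relay → queue [edge]
Visit edge → queue []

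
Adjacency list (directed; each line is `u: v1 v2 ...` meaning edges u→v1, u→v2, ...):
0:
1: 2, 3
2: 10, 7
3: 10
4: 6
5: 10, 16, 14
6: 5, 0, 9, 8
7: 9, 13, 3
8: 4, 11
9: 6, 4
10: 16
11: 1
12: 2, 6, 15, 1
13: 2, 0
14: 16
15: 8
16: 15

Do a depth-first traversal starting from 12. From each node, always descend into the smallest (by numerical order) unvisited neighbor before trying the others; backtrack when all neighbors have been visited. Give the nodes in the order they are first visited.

Visit 12
12 → 1
1 → 2
2 → 7
7 → 3
3 → 10
10 → 16
16 → 15
15 → 8
8 → 4
4 → 6
6 → 0
6 → 5
5 → 14
6 → 9
8 → 11
7 → 13

12 -> 1 -> 2 -> 7 -> 3 -> 10 -> 16 -> 15 -> 8 -> 4 -> 6 -> 0 -> 5 -> 14 -> 9 -> 11 -> 13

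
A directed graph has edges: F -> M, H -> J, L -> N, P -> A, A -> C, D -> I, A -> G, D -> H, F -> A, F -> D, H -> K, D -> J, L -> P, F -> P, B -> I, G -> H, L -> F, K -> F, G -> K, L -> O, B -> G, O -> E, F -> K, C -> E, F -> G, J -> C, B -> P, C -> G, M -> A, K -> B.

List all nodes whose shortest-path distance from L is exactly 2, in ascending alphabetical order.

A, D, E, G, K, M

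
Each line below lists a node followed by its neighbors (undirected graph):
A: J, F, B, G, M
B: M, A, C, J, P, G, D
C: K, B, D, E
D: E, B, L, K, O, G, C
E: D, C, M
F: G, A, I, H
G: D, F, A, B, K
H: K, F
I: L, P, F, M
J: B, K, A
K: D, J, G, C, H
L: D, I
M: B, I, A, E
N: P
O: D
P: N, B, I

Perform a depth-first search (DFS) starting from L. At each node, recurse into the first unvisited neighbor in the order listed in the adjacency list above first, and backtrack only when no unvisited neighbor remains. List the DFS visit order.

L → D → E → C → K → J → B → M → I → P → N → F → G → A → H → O

Visit L
L → D
D → E
E → C
C → K
K → J
J → B
B → M
M → I
I → P
P → N
I → F
F → G
G → A
F → H
D → O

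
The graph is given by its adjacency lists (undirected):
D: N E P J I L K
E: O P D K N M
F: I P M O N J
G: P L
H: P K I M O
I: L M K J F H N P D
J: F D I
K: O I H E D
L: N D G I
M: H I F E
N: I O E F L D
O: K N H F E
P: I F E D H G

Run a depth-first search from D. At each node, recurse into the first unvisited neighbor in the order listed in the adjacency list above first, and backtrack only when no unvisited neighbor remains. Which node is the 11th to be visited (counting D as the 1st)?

Visit D
D → N
N → I
I → L
L → G
G → P
P → F
F → M
M → H
H → K
K → O
O → E
F → J

Visit order: D, N, I, L, G, P, F, M, H, K, O, E, J

O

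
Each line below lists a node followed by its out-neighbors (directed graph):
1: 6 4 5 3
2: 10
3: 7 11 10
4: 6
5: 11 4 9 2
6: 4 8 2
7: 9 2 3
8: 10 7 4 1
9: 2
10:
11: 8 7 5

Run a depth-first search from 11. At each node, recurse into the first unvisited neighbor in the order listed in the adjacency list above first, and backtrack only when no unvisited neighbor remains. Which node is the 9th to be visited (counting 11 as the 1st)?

6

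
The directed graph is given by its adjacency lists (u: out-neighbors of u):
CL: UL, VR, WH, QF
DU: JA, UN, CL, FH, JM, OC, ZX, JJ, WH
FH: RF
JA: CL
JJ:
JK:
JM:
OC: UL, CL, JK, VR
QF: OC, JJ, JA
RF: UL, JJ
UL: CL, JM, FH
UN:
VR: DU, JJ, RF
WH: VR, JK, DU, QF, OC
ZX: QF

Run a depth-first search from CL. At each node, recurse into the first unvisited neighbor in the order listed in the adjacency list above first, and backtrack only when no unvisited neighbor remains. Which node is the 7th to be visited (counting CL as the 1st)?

VR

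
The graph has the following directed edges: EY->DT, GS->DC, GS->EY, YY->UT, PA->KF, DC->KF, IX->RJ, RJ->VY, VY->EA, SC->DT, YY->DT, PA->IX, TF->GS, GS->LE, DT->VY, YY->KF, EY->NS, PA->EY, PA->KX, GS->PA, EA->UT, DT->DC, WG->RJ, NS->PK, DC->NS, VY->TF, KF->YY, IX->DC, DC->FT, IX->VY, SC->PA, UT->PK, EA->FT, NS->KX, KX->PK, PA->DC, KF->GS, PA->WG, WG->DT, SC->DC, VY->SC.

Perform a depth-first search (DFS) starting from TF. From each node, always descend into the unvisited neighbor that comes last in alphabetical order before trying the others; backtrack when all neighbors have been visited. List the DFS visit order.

TF -> GS -> PA -> WG -> RJ -> VY -> SC -> DT -> DC -> NS -> PK -> KX -> KF -> YY -> UT -> FT -> EA -> IX -> EY -> LE

Visit TF
TF → GS
GS → PA
PA → WG
WG → RJ
RJ → VY
VY → SC
SC → DT
DT → DC
DC → NS
NS → PK
NS → KX
DC → KF
KF → YY
YY → UT
DC → FT
VY → EA
PA → IX
PA → EY
GS → LE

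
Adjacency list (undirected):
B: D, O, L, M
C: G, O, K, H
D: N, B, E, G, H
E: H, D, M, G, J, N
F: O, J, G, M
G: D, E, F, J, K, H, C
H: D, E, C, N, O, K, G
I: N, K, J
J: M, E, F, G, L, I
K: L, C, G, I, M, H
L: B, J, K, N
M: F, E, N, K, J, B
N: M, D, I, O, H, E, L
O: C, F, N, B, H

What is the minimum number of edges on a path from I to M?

2

Level 0: I
Level 1: J, K, N
Level 2: C, D, E, F, G, H, L, M, O
Level 3: B
M first appears at level 2.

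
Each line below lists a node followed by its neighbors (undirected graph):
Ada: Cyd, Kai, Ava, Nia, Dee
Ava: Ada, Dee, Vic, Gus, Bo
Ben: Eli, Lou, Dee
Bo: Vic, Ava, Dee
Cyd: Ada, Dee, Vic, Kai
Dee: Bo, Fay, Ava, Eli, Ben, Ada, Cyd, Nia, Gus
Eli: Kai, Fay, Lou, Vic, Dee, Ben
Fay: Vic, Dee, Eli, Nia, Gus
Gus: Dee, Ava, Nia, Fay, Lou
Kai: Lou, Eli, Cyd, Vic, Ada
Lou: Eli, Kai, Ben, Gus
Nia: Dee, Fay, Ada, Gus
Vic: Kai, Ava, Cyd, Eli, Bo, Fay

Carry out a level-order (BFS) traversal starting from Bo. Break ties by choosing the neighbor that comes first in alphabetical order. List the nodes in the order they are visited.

Visit Bo; enqueue Ava, Dee, Vic → queue [Ava, Dee, Vic]
Visit Ava; enqueue Ada, Gus → queue [Dee, Vic, Ada, Gus]
Visit Dee; enqueue Ben, Cyd, Eli, Fay, Nia → queue [Vic, Ada, Gus, Ben, Cyd, Eli, Fay, Nia]
Visit Vic; enqueue Kai → queue [Ada, Gus, Ben, Cyd, Eli, Fay, Nia, Kai]
Visit Ada → queue [Gus, Ben, Cyd, Eli, Fay, Nia, Kai]
Visit Gus; enqueue Lou → queue [Ben, Cyd, Eli, Fay, Nia, Kai, Lou]
Visit Ben → queue [Cyd, Eli, Fay, Nia, Kai, Lou]
Visit Cyd → queue [Eli, Fay, Nia, Kai, Lou]
Visit Eli → queue [Fay, Nia, Kai, Lou]
Visit Fay → queue [Nia, Kai, Lou]
Visit Nia → queue [Kai, Lou]
Visit Kai → queue [Lou]
Visit Lou → queue []

Bo → Ava → Dee → Vic → Ada → Gus → Ben → Cyd → Eli → Fay → Nia → Kai → Lou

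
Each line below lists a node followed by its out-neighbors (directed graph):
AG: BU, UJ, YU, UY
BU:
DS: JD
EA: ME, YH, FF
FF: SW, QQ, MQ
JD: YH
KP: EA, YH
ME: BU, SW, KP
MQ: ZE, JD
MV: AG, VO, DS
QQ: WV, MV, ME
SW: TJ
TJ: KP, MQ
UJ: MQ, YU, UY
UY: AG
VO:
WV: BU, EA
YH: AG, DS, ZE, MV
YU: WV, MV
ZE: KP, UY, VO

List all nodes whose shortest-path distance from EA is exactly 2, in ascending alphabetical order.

AG, BU, DS, KP, MQ, MV, QQ, SW, ZE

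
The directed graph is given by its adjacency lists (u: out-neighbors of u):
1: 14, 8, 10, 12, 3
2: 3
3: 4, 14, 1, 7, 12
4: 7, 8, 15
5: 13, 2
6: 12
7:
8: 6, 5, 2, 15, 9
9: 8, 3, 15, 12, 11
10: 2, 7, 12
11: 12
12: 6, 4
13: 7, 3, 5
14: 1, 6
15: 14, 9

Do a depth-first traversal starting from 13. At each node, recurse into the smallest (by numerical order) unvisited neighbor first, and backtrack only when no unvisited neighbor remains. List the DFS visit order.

Visit 13
13 → 3
3 → 1
1 → 8
8 → 2
8 → 5
8 → 6
6 → 12
12 → 4
4 → 7
4 → 15
15 → 9
9 → 11
15 → 14
1 → 10

13, 3, 1, 8, 2, 5, 6, 12, 4, 7, 15, 9, 11, 14, 10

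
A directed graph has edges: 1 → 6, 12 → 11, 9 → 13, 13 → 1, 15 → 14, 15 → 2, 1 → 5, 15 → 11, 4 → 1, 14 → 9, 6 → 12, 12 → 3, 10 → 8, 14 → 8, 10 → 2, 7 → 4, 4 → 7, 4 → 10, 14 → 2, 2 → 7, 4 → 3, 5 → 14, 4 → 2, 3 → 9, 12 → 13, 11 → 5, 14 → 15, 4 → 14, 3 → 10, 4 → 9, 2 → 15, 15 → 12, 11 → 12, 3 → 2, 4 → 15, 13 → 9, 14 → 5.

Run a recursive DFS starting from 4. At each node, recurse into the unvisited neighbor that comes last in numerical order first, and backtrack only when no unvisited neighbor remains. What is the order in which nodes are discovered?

Visit 4
4 → 15
15 → 14
14 → 9
9 → 13
13 → 1
1 → 6
6 → 12
12 → 11
11 → 5
12 → 3
3 → 10
10 → 8
10 → 2
2 → 7

4 -> 15 -> 14 -> 9 -> 13 -> 1 -> 6 -> 12 -> 11 -> 5 -> 3 -> 10 -> 8 -> 2 -> 7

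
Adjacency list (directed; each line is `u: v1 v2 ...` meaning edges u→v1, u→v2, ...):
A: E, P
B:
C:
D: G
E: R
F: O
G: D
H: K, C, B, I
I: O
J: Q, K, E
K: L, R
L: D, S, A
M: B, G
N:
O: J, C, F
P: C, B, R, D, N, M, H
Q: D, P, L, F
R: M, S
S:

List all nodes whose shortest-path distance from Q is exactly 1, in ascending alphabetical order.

D, F, L, P

Level 0: Q
Level 1: D, F, L, P
Level 2: A, B, C, G, H, M, N, O, R, S
Level 3: E, I, J, K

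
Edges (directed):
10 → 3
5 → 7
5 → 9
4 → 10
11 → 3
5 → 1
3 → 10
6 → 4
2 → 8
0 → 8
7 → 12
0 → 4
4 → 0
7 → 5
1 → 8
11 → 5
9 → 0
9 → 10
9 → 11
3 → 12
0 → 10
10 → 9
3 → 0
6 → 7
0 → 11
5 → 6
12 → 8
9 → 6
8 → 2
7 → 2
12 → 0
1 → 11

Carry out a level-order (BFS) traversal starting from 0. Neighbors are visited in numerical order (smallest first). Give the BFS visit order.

0 4 8 10 11 2 3 9 5 12 6 1 7

Visit 0; enqueue 4, 8, 10, 11 → queue [4, 8, 10, 11]
Visit 4 → queue [8, 10, 11]
Visit 8; enqueue 2 → queue [10, 11, 2]
Visit 10; enqueue 3, 9 → queue [11, 2, 3, 9]
Visit 11; enqueue 5 → queue [2, 3, 9, 5]
Visit 2 → queue [3, 9, 5]
Visit 3; enqueue 12 → queue [9, 5, 12]
Visit 9; enqueue 6 → queue [5, 12, 6]
Visit 5; enqueue 1, 7 → queue [12, 6, 1, 7]
Visit 12 → queue [6, 1, 7]
Visit 6 → queue [1, 7]
Visit 1 → queue [7]
Visit 7 → queue []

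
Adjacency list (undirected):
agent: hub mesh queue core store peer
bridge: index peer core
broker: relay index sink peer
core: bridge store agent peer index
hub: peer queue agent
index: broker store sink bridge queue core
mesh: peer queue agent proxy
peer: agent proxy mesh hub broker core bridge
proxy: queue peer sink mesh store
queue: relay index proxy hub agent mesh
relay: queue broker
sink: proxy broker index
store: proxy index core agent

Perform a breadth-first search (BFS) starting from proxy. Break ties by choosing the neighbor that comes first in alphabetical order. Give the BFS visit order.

Visit proxy; enqueue mesh, peer, queue, sink, store → queue [mesh, peer, queue, sink, store]
Visit mesh; enqueue agent → queue [peer, queue, sink, store, agent]
Visit peer; enqueue bridge, broker, core, hub → queue [queue, sink, store, agent, bridge, broker, core, hub]
Visit queue; enqueue index, relay → queue [sink, store, agent, bridge, broker, core, hub, index, relay]
Visit sink → queue [store, agent, bridge, broker, core, hub, index, relay]
Visit store → queue [agent, bridge, broker, core, hub, index, relay]
Visit agent → queue [bridge, broker, core, hub, index, relay]
Visit bridge → queue [broker, core, hub, index, relay]
Visit broker → queue [core, hub, index, relay]
Visit core → queue [hub, index, relay]
Visit hub → queue [index, relay]
Visit index → queue [relay]
Visit relay → queue []

proxy mesh peer queue sink store agent bridge broker core hub index relay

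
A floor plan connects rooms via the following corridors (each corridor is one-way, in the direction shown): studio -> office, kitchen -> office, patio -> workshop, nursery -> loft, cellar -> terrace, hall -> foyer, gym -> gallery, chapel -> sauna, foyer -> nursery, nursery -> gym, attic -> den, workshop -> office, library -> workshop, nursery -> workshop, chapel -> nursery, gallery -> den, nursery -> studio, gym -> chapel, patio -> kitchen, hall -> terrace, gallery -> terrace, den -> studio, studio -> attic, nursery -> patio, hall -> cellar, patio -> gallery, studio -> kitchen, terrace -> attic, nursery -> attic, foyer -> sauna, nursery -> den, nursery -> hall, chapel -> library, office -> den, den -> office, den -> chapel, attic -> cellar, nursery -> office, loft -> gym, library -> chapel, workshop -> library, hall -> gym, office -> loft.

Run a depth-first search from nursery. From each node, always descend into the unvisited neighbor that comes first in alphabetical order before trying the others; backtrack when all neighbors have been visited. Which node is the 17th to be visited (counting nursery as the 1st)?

foyer

Visit nursery
nursery → attic
attic → cellar
cellar → terrace
attic → den
den → chapel
chapel → library
library → workshop
workshop → office
office → loft
loft → gym
gym → gallery
chapel → sauna
den → studio
studio → kitchen
nursery → hall
hall → foyer
nursery → patio

Visit order: nursery, attic, cellar, terrace, den, chapel, library, workshop, office, loft, gym, gallery, sauna, studio, kitchen, hall, foyer, patio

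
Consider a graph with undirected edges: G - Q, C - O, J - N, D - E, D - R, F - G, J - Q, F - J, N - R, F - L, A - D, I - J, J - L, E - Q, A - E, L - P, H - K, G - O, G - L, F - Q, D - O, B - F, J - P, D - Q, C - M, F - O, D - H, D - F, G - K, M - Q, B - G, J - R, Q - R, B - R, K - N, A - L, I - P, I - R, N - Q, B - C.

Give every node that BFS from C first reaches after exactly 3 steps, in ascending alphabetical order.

A, E, H, I, J, K, L, N

Level 0: C
Level 1: B, M, O
Level 2: D, F, G, Q, R
Level 3: A, E, H, I, J, K, L, N
Level 4: P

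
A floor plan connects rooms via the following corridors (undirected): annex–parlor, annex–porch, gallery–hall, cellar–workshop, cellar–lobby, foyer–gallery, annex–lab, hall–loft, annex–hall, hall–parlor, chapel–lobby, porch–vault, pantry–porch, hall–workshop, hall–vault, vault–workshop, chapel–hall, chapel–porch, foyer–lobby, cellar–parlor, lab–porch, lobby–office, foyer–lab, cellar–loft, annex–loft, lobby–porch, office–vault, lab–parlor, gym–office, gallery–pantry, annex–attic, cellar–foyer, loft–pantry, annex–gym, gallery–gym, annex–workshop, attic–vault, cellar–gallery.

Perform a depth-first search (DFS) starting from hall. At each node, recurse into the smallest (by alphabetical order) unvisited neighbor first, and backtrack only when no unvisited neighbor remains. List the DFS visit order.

Visit hall
hall → annex
annex → attic
attic → vault
vault → office
office → gym
gym → gallery
gallery → cellar
cellar → foyer
foyer → lab
lab → parlor
lab → porch
porch → chapel
chapel → lobby
porch → pantry
pantry → loft
cellar → workshop

hall annex attic vault office gym gallery cellar foyer lab parlor porch chapel lobby pantry loft workshop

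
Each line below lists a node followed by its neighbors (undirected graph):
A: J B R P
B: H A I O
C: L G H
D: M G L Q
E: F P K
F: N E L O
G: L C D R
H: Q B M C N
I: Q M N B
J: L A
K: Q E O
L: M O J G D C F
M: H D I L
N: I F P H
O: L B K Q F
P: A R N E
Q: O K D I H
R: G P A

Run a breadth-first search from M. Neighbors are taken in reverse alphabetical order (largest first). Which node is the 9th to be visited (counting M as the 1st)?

F

Visit M; enqueue L, I, H, D → queue [L, I, H, D]
Visit L; enqueue O, J, G, F, C → queue [I, H, D, O, J, G, F, C]
Visit I; enqueue Q, N, B → queue [H, D, O, J, G, F, C, Q, N, B]
Visit H → queue [D, O, J, G, F, C, Q, N, B]
Visit D → queue [O, J, G, F, C, Q, N, B]
Visit O; enqueue K → queue [J, G, F, C, Q, N, B, K]
Visit J; enqueue A → queue [G, F, C, Q, N, B, K, A]
Visit G; enqueue R → queue [F, C, Q, N, B, K, A, R]
Visit F; enqueue E → queue [C, Q, N, B, K, A, R, E]
Visit C → queue [Q, N, B, K, A, R, E]
Visit Q → queue [N, B, K, A, R, E]
Visit N; enqueue P → queue [B, K, A, R, E, P]
Visit B → queue [K, A, R, E, P]
Visit K → queue [A, R, E, P]
Visit A → queue [R, E, P]
Visit R → queue [E, P]
Visit E → queue [P]
Visit P → queue []

Visit order: M, L, I, H, D, O, J, G, F, C, Q, N, B, K, A, R, E, P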